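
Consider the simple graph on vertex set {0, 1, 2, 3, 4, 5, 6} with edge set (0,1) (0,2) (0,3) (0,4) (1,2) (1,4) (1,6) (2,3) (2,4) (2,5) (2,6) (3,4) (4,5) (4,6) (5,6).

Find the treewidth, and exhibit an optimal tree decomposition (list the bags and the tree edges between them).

Each bag holds 4 vertices, so the decomposition has width 3, which upper-bounds the treewidth. For the lower bound, the 4 vertices {0, 1, 2, 4} are pairwise adjacent, and any tree decomposition puts a clique entirely inside one bag — forcing width ≥ 3. Therefore the treewidth is 3.

Treewidth 3.
Bags: B1 = {0, 1, 2, 4}  B2 = {1, 2, 4, 6}  B3 = {0, 2, 3, 4}  B4 = {2, 4, 5, 6}
Tree: B1–B2, B1–B3, B2–B4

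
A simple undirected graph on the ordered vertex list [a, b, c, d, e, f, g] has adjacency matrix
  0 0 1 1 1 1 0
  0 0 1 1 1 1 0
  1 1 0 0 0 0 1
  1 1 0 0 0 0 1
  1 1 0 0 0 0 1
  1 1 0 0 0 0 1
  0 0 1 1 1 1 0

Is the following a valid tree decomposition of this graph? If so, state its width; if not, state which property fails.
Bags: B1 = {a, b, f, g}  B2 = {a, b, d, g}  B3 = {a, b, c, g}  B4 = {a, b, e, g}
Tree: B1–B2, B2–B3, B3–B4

Every vertex of G appears in some bag (union = {a, b, c, d, e, f, g}); every edge is covered by a bag; and for each vertex v the set of bags containing v is connected in the bag tree. The decomposition is therefore valid. The largest bag has 4 vertices, so the width is 3.

Yes; width 3.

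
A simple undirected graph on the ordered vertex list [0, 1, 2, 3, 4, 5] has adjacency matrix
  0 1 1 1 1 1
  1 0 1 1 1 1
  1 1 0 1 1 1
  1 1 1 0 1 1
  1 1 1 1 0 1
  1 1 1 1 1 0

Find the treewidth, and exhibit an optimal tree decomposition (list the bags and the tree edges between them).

Treewidth 5.
One optimal decomposition is:
Bags: B1 = {0, 1, 2, 3, 4, 5}
Tree: (single bag)

With just one bag of size 6, the width is 6 − 1 = 5, so tw(G) ≤ 5. Conversely, {0, 1, 2, 3, 4, 5} is a clique of size 6, and the vertices of any clique must share a bag in every tree decomposition; so some bag has ≥ 6 vertices and tw(G) ≥ 5. Hence tw(G) = 5 exactly.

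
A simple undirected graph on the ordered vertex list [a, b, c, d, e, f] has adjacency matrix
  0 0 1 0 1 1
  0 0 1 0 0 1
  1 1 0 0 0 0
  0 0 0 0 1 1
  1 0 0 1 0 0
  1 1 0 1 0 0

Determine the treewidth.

A width-2 tree decomposition is:
Bags: B1 = {d, e, f}  B2 = {a, e, f}  B3 = {a, b, f}  B4 = {a, b, c}
Tree: B1–B2, B2–B3, B3–B4
Each bag holds 3 vertices, so the decomposition has width 2, which upper-bounds the treewidth. Since d–e–a–f–d is a cycle in G, G is not acyclic. Forests are exactly the graphs of treewidth ≤ 1, so tw(G) ≥ 2. The upper and lower bounds meet at 2, so that is the treewidth.

2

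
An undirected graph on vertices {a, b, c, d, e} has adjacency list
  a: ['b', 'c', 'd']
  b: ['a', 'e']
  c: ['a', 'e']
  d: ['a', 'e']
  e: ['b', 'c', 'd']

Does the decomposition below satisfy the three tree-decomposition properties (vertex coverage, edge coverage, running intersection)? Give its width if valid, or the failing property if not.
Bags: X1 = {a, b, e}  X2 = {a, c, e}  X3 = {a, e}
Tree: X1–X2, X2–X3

No — vertex d appears in no bag.

A tree decomposition must satisfy three properties: every vertex lies in some bag; for every edge, both endpoints lie together in some bag; and for every vertex, the bags containing it form a connected subtree. Here vertex d appears in no bag, so the decomposition is invalid.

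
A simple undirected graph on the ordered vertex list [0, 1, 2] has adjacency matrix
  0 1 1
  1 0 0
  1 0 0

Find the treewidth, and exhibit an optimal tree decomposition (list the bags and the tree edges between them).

Every bag has size at most 2, so the width is 2 − 1 = 1 and tw(G) ≤ 1. Since G has at least one edge (e.g. 0–1), it is not an edgeless graph, so tw(G) ≥ 1. The upper and lower bounds meet at 1, so that is the treewidth.

Treewidth 1.
One such decomposition:
Bags: B1 = {0, 1}  B2 = {0, 2}
Tree: B1–B2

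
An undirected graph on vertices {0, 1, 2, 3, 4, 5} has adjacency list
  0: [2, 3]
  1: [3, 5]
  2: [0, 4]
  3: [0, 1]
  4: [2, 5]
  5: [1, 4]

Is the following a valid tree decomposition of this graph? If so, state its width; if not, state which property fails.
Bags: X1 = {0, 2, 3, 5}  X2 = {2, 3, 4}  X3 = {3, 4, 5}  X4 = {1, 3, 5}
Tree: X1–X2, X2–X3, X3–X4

No — bags containing vertex 5 are not connected in the tree.

A tree decomposition must satisfy three properties: every vertex lies in some bag; for every edge, both endpoints lie together in some bag; and for every vertex, the bags containing it form a connected subtree. Here bags containing vertex 5 are not connected in the tree, so the decomposition is invalid.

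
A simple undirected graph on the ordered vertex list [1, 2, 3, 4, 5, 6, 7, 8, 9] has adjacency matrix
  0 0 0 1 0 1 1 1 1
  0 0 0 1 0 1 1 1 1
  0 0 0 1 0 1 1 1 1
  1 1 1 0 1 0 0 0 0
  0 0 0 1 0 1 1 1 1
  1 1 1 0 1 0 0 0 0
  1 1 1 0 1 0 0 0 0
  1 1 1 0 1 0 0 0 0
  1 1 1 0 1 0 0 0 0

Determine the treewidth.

4

A width-4 tree decomposition is:
Bags: B1 = {1, 2, 3, 5, 7}  B2 = {1, 2, 3, 5, 6}  B3 = {1, 2, 3, 4, 5}  B4 = {1, 2, 3, 5, 8}  B5 = {1, 2, 3, 5, 9}
Tree: B1–B2, B2–B3, B3–B4, B4–B5
Every bag has size at most 5, so the width is 5 − 1 = 4 and tw(G) ≤ 4. For the lower bound: the 5 vertex sets {3,7}, {1,6}, {2,4}, {5}, {8} are disjoint, each induces a connected subgraph, and every pair is joined by at least one edge of G. Contracting each set to a single vertex therefore yields K_{5} as a minor, and since treewidth is minor-monotone, tw(G) ≥ tw(K_{5}) = 4. Combining the bounds, tw(G) = 4.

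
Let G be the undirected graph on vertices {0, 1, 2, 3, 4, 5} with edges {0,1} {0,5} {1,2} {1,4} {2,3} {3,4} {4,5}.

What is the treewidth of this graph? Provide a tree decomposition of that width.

Every bag has size at most 3, so the width is 3 − 1 = 2 and tw(G) ≤ 2. For the lower bound, G contains the cycle 3–2–1–4–3, so G is not a forest; only forests have treewidth ≤ 1, hence tw(G) ≥ 2. The upper and lower bounds meet at 2, so that is the treewidth.

Treewidth 2.
One such decomposition:
Bags: B1 = {2, 3, 4}  B2 = {1, 2, 4}  B3 = {1, 4, 5}  B4 = {0, 1, 5}
Tree: B1–B2, B2–B3, B3–B4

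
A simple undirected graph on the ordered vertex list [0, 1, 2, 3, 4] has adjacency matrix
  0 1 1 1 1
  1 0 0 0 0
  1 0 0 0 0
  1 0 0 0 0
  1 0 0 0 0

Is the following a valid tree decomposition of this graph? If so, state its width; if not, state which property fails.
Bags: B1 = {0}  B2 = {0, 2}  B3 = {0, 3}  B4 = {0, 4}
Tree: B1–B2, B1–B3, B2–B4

No — vertex 1 appears in no bag.

A tree decomposition must satisfy three properties: every vertex lies in some bag; for every edge, both endpoints lie together in some bag; and for every vertex, the bags containing it form a connected subtree. Here vertex 1 appears in no bag, so the decomposition is invalid.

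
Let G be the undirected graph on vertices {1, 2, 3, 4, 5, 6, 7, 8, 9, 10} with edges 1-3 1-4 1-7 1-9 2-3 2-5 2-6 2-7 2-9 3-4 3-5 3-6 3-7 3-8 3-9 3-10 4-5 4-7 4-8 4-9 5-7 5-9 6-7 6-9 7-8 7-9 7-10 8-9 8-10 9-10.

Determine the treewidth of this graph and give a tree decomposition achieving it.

Every bag has size at most 5, so the width is 5 − 1 = 4 and tw(G) ≤ 4. Conversely, {2, 3, 5, 7, 9} is a clique of size 5, and the vertices of any clique must share a bag in every tree decomposition; so some bag has ≥ 5 vertices and tw(G) ≥ 4. The upper and lower bounds meet at 4, so that is the treewidth.

Treewidth 4.
One such decomposition:
Bags: B1 = {3, 4, 5, 7, 9}  B2 = {3, 4, 7, 8, 9}  B3 = {3, 7, 8, 9, 10}  B4 = {2, 3, 5, 7, 9}  B5 = {2, 3, 6, 7, 9}  B6 = {1, 3, 4, 7, 9}
Tree: B1–B2, B2–B3, B1–B4, B4–B5, B2–B6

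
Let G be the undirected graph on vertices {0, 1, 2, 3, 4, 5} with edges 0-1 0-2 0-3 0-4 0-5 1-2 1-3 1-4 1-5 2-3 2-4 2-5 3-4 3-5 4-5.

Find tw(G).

A width-5 tree decomposition is:
Bags: B1 = {0, 1, 2, 3, 4, 5}
Tree: (single bag)
With just one bag of size 6, the width is 6 − 1 = 5, so tw(G) ≤ 5. Conversely, {0, 1, 2, 3, 4, 5} is a clique of size 6, and the vertices of any clique must share a bag in every tree decomposition; so some bag has ≥ 6 vertices and tw(G) ≥ 5. Combining the bounds, tw(G) = 5.

5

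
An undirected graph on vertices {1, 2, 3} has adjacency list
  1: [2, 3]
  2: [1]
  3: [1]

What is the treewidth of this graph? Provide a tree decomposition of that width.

Treewidth 1.
One optimal decomposition is:
Bags: B1 = {1, 2}  B2 = {1, 3}
Tree: B1–B2

Each bag holds 2 vertices, so the decomposition has width 1, which upper-bounds the treewidth. G has an edge, so its treewidth is at least 1. Combining the bounds, tw(G) = 1.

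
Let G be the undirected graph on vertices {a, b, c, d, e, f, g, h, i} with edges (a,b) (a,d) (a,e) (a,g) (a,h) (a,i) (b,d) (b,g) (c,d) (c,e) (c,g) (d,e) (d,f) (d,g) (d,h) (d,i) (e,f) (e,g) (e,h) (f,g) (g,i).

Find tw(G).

A width-3 tree decomposition is:
Bags: B1 = {c, d, e, g}  B2 = {a, d, e, g}  B3 = {a, d, e, h}  B4 = {d, e, f, g}  B5 = {a, d, g, i}  B6 = {a, b, d, g}
Tree: B1–B2, B2–B3, B1–B4, B2–B5, B5–B6
The largest bag has 4 vertices, giving width 3; this decomposition certifies tw(G) ≤ 3. For the lower bound, the 4 vertices {a, d, e, g} are pairwise adjacent, and any tree decomposition puts a clique entirely inside one bag — forcing width ≥ 3. Therefore the treewidth is 3.

3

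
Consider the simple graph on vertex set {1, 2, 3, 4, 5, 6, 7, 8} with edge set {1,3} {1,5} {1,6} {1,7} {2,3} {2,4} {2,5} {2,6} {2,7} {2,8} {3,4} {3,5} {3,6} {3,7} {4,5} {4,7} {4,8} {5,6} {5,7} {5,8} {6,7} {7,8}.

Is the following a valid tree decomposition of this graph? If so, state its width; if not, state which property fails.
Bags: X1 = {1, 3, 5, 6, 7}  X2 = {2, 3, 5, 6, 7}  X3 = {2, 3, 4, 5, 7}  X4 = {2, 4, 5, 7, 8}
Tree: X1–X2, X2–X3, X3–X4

Yes; width 4.

Vertex coverage: the bags together contain {1, 2, 3, 4, 5, 6, 7, 8}, the full vertex set. Edge coverage: each edge of G has both endpoints in at least one bag. Running intersection: for every vertex, the bags containing it form a connected subtree. All three properties hold, so this is a valid tree decomposition of width max|bag| − 1 = 4, and hence tw(G) ≤ 4.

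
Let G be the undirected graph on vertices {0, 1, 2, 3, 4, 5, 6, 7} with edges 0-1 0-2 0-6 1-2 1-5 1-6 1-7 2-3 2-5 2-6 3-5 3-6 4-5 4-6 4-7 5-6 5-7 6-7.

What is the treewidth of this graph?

A width-3 tree decomposition is:
Bags: B1 = {2, 3, 5, 6}  B2 = {1, 2, 5, 6}  B3 = {1, 5, 6, 7}  B4 = {4, 5, 6, 7}  B5 = {0, 1, 2, 6}
Tree: B1–B2, B2–B3, B3–B4, B2–B5
The largest bag has 4 vertices, giving width 3; this decomposition certifies tw(G) ≤ 3. For the lower bound, the 4 vertices {0, 1, 2, 6} are pairwise adjacent, and any tree decomposition puts a clique entirely inside one bag — forcing width ≥ 3. Therefore the treewidth is 3.

3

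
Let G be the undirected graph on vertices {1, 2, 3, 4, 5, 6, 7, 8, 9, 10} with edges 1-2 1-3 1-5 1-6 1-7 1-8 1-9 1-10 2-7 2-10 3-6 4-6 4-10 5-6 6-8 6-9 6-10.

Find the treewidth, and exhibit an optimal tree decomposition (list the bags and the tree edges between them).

Treewidth 2.
Bags: B1 = {1, 6, 10}  B2 = {1, 6, 8}  B3 = {1, 6, 9}  B4 = {1, 2, 10}  B5 = {1, 5, 6}  B6 = {1, 2, 7}  B7 = {4, 6, 10}  B8 = {1, 3, 6}
Tree: B1–B2, B1–B3, B1–B4, B2–B5, B4–B6, B1–B7, B1–B8

Every bag has size at most 3, so the width is 3 − 1 = 2 and tw(G) ≤ 2. For the lower bound, the 3 vertices {1, 2, 10} are pairwise adjacent, and any tree decomposition puts a clique entirely inside one bag — forcing width ≥ 2. Hence tw(G) = 2 exactly.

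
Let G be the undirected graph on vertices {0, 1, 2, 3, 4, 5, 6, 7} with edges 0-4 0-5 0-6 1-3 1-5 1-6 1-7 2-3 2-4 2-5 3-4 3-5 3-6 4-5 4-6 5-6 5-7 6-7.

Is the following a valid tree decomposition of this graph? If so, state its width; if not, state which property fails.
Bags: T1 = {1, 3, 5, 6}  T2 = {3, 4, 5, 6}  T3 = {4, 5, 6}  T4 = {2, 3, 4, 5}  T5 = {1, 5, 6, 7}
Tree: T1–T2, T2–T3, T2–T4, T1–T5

A tree decomposition must satisfy three properties: every vertex lies in some bag; for every edge, both endpoints lie together in some bag; and for every vertex, the bags containing it form a connected subtree. Here vertex 0 appears in no bag, so the decomposition is invalid.

No — vertex 0 appears in no bag.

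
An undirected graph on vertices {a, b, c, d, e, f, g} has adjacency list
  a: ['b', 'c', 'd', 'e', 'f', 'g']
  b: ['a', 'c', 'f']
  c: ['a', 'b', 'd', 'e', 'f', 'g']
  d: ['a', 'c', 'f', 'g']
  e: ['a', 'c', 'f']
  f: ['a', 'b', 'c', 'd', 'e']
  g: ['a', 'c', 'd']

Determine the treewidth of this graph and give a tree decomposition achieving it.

Treewidth 3.
Bags: B1 = {a, c, d, f}  B2 = {a, c, d, g}  B3 = {a, c, e, f}  B4 = {a, b, c, f}
Tree: B1–B2, B1–B3, B3–B4

Each bag holds 4 vertices, so the decomposition has width 3, which upper-bounds the treewidth. For the lower bound, the 4 vertices {a, c, d, g} are pairwise adjacent, and any tree decomposition puts a clique entirely inside one bag — forcing width ≥ 3. Hence tw(G) = 3 exactly.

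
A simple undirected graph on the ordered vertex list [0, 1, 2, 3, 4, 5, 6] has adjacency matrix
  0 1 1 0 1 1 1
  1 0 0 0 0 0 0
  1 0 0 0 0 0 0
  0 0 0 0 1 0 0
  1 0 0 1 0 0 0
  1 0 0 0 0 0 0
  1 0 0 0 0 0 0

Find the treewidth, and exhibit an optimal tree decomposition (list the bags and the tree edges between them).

Treewidth 1.
One optimal decomposition is:
Bags: B1 = {0, 5}  B2 = {0, 1}  B3 = {0, 4}  B4 = {0, 6}  B5 = {0, 2}  B6 = {3, 4}
Tree: B1–B2, B1–B3, B3–B4, B2–B5, B3–B6

Every bag has size at most 2, so the width is 2 − 1 = 1 and tw(G) ≤ 1. Since G has at least one edge (e.g. 0–5), it is not an edgeless graph, so tw(G) ≥ 1. The upper and lower bounds meet at 1, so that is the treewidth.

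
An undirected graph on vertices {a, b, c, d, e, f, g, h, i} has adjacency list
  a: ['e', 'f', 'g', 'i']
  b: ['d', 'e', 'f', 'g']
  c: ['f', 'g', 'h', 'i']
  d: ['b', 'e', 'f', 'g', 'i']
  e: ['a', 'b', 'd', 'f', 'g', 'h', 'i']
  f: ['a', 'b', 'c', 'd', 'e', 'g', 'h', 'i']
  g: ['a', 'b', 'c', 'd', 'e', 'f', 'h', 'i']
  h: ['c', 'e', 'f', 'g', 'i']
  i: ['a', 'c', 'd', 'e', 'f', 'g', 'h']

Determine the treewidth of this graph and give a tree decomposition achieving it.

Treewidth 4.
One such decomposition:
Bags: B1 = {e, f, g, h, i}  B2 = {d, e, f, g, i}  B3 = {a, e, f, g, i}  B4 = {b, d, e, f, g}  B5 = {c, f, g, h, i}
Tree: B1–B2, B1–B3, B2–B4, B1–B5

Each bag holds 5 vertices, so the decomposition has width 4, which upper-bounds the treewidth. On the other hand G contains the 5-clique {b, d, e, f, g}. A clique must lie in a single bag of any decomposition, so no decomposition can have width below 4. Hence tw(G) = 4 exactly.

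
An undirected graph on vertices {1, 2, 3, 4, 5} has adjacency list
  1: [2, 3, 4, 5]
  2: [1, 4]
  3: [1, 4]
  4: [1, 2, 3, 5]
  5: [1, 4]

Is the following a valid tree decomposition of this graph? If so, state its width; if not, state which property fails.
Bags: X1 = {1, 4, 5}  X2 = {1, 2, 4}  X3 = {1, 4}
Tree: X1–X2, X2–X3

No — vertex 3 appears in no bag.

A tree decomposition must satisfy three properties: every vertex lies in some bag; for every edge, both endpoints lie together in some bag; and for every vertex, the bags containing it form a connected subtree. Here vertex 3 appears in no bag, so the decomposition is invalid.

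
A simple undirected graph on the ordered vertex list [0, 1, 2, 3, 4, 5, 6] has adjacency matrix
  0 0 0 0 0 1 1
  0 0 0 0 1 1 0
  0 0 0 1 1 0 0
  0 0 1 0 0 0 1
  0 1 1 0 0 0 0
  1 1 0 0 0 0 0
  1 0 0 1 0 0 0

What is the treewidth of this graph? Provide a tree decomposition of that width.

The largest bag has 3 vertices, giving width 2; this decomposition certifies tw(G) ≤ 2. For the lower bound, G contains the cycle 3–2–4–1–5–0–6–3, so G is not a forest; only forests have treewidth ≤ 1, hence tw(G) ≥ 2. Hence tw(G) = 2 exactly.

Treewidth 2.
One such decomposition:
Bags: B1 = {2, 3, 4}  B2 = {1, 3, 4}  B3 = {1, 3, 5}  B4 = {0, 3, 5}  B5 = {0, 3, 6}
Tree: B1–B2, B2–B3, B3–B4, B4–B5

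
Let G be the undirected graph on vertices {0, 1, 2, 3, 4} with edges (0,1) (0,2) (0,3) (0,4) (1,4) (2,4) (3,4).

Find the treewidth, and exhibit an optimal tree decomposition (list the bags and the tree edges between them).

Every bag has size at most 3, so the width is 3 − 1 = 2 and tw(G) ≤ 2. For the lower bound, the 3 vertices {0, 1, 4} are pairwise adjacent, and any tree decomposition puts a clique entirely inside one bag — forcing width ≥ 2. Combining the bounds, tw(G) = 2.

Treewidth 2.
One optimal decomposition is:
Bags: B1 = {0, 2, 4}  B2 = {0, 3, 4}  B3 = {0, 1, 4}
Tree: B1–B2, B1–B3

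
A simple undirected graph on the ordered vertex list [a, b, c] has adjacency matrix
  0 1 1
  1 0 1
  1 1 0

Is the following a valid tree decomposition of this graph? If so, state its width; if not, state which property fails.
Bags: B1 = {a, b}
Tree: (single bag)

A tree decomposition must satisfy three properties: every vertex lies in some bag; for every edge, both endpoints lie together in some bag; and for every vertex, the bags containing it form a connected subtree. Here vertex c appears in no bag, so the decomposition is invalid.

No — vertex c appears in no bag.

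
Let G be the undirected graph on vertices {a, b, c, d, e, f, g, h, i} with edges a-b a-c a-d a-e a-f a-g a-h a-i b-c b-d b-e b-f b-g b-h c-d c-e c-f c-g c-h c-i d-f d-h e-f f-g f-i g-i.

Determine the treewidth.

A width-4 tree decomposition is:
Bags: B1 = {a, b, c, d, h}  B2 = {a, b, c, d, f}  B3 = {a, b, c, f, g}  B4 = {a, b, c, e, f}  B5 = {a, c, f, g, i}
Tree: B1–B2, B2–B3, B2–B4, B3–B5
Every bag has size at most 5, so the width is 5 − 1 = 4 and tw(G) ≤ 4. On the other hand G contains the 5-clique {a, b, c, d, h}. A clique must lie in a single bag of any decomposition, so no decomposition can have width below 4. The upper and lower bounds meet at 4, so that is the treewidth.

4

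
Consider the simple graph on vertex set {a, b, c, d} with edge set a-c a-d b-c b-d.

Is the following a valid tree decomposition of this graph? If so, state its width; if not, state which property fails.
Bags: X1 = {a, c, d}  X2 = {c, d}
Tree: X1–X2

No — vertex b appears in no bag.

A tree decomposition must satisfy three properties: every vertex lies in some bag; for every edge, both endpoints lie together in some bag; and for every vertex, the bags containing it form a connected subtree. Here vertex b appears in no bag, so the decomposition is invalid.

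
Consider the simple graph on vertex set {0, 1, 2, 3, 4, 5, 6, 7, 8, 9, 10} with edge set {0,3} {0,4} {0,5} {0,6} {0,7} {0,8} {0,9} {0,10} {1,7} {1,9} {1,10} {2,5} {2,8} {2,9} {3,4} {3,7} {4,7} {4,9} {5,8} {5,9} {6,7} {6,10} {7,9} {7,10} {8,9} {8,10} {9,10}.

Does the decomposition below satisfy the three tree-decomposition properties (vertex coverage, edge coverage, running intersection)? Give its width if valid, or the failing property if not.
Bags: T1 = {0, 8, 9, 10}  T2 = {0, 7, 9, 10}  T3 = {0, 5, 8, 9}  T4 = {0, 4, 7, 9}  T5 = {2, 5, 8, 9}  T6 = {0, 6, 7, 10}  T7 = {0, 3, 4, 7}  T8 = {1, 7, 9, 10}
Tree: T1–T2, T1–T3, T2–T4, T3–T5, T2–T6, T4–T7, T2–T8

Every vertex of G appears in some bag (union = {0, 1, 2, 3, 4, 5, 6, 7, 8, 9, 10}); every edge is covered by a bag; and for each vertex v the set of bags containing v is connected in the bag tree. The decomposition is therefore valid. The largest bag has 4 vertices, so the width is 3.

Yes; width 3.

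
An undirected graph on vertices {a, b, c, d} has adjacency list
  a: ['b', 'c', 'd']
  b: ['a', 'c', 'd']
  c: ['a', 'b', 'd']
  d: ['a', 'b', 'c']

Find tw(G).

A width-3 tree decomposition is:
Bags: B1 = {a, b, c, d}
Tree: (single bag)
A single bag containing all 4 vertices is trivially a valid decomposition of width 3. For the lower bound, the 4 vertices {a, b, c, d} are pairwise adjacent, and any tree decomposition puts a clique entirely inside one bag — forcing width ≥ 3. Combining the bounds, tw(G) = 3.

3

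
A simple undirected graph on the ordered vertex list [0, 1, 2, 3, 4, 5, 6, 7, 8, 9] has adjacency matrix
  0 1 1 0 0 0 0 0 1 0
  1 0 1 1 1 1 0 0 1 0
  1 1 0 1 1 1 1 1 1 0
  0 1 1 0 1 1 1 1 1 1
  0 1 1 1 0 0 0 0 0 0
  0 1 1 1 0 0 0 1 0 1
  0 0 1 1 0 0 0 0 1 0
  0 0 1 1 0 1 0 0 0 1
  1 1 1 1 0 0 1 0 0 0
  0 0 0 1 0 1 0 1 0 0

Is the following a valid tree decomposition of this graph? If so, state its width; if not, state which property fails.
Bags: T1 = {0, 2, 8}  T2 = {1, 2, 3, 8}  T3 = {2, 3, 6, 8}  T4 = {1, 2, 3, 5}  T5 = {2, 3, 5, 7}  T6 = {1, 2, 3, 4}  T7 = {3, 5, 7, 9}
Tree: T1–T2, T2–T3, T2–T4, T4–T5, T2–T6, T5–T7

No — edge (1,0) lies in no bag.

A tree decomposition must satisfy three properties: every vertex lies in some bag; for every edge, both endpoints lie together in some bag; and for every vertex, the bags containing it form a connected subtree. Here edge (1,0) lies in no bag, so the decomposition is invalid.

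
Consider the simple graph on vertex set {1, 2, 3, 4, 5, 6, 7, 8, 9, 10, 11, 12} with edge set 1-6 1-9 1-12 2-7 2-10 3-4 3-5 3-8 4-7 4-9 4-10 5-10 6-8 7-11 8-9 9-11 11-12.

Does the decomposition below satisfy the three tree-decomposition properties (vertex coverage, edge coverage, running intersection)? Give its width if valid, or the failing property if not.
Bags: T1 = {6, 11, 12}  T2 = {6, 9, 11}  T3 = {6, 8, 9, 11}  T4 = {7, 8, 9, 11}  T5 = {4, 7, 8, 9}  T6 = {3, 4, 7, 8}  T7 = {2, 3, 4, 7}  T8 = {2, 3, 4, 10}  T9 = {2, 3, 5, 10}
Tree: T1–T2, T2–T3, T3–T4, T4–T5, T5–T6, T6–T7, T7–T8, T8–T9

A tree decomposition must satisfy three properties: every vertex lies in some bag; for every edge, both endpoints lie together in some bag; and for every vertex, the bags containing it form a connected subtree. Here vertex 1 appears in no bag, so the decomposition is invalid.

No — vertex 1 appears in no bag.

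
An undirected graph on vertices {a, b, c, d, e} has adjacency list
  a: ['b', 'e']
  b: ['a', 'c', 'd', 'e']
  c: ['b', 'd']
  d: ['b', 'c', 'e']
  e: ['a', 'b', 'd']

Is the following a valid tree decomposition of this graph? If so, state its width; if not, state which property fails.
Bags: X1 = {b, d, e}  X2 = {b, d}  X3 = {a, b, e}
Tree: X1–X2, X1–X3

No — vertex c appears in no bag.

A tree decomposition must satisfy three properties: every vertex lies in some bag; for every edge, both endpoints lie together in some bag; and for every vertex, the bags containing it form a connected subtree. Here vertex c appears in no bag, so the decomposition is invalid.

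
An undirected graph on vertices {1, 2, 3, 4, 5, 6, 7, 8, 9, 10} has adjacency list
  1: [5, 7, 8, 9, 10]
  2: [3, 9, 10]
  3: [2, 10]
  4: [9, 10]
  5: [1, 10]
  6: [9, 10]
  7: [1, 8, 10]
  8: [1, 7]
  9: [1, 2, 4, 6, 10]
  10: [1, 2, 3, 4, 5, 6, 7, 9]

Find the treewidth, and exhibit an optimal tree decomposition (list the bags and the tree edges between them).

Every bag has size at most 3, so the width is 3 − 1 = 2 and tw(G) ≤ 2. On the other hand G contains the 3-clique {1, 7, 8}. A clique must lie in a single bag of any decomposition, so no decomposition can have width below 2. The upper and lower bounds meet at 2, so that is the treewidth.

Treewidth 2.
One optimal decomposition is:
Bags: B1 = {1, 5, 10}  B2 = {1, 9, 10}  B3 = {1, 7, 10}  B4 = {6, 9, 10}  B5 = {2, 9, 10}  B6 = {4, 9, 10}  B7 = {1, 7, 8}  B8 = {2, 3, 10}
Tree: B1–B2, B1–B3, B2–B4, B2–B5, B4–B6, B3–B7, B5–B8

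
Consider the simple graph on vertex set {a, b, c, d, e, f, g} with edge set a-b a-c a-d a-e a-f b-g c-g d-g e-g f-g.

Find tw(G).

A width-2 tree decomposition is:
Bags: B1 = {a, d, g}  B2 = {a, f, g}  B3 = {a, c, g}  B4 = {a, b, g}  B5 = {a, e, g}
Tree: B1–B2, B2–B3, B3–B4, B4–B5
The largest bag has 3 vertices, giving width 2; this decomposition certifies tw(G) ≤ 2. Since a–d–g–f–a is a cycle in G, G is not acyclic. Forests are exactly the graphs of treewidth ≤ 1, so tw(G) ≥ 2. Combining the bounds, tw(G) = 2.

2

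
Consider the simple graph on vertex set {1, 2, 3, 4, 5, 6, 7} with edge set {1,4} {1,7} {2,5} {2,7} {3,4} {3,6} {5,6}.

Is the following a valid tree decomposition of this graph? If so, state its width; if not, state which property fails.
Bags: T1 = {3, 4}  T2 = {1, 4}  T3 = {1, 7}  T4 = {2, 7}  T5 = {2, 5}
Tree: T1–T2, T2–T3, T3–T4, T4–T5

No — vertex 6 appears in no bag.

A tree decomposition must satisfy three properties: every vertex lies in some bag; for every edge, both endpoints lie together in some bag; and for every vertex, the bags containing it form a connected subtree. Here vertex 6 appears in no bag, so the decomposition is invalid.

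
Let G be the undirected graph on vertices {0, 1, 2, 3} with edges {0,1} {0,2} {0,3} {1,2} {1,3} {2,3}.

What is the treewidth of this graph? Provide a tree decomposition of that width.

With just one bag of size 4, the width is 4 − 1 = 3, so tw(G) ≤ 3. For the lower bound, the 4 vertices {0, 1, 2, 3} are pairwise adjacent, and any tree decomposition puts a clique entirely inside one bag — forcing width ≥ 3. Combining the bounds, tw(G) = 3.

Treewidth 3.
One such decomposition:
Bags: B1 = {0, 1, 2, 3}
Tree: (single bag)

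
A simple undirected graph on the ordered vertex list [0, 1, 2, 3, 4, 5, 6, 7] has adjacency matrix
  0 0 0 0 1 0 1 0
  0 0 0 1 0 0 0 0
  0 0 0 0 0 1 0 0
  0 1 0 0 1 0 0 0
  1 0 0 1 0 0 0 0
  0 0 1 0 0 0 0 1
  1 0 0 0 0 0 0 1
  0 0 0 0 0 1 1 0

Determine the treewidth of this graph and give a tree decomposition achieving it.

Treewidth 1.
One such decomposition:
Bags: B1 = {2, 5}  B2 = {5, 7}  B3 = {6, 7}  B4 = {0, 6}  B5 = {0, 4}  B6 = {3, 4}  B7 = {1, 3}
Tree: B1–B2, B2–B3, B3–B4, B4–B5, B5–B6, B6–B7

Every bag has size at most 2, so the width is 2 − 1 = 1 and tw(G) ≤ 1. Since G has at least one edge (e.g. 2–5), it is not an edgeless graph, so tw(G) ≥ 1. Combining the bounds, tw(G) = 1.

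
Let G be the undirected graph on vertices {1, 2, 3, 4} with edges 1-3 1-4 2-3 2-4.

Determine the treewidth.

A width-2 tree decomposition is:
Bags: B1 = {2, 3, 4}  B2 = {1, 3, 4}
Tree: B1–B2
Each bag holds 3 vertices, so the decomposition has width 2, which upper-bounds the treewidth. Since 3–2–4–1–3 is a cycle in G, G is not acyclic. Forests are exactly the graphs of treewidth ≤ 1, so tw(G) ≥ 2. Therefore the treewidth is 2.

2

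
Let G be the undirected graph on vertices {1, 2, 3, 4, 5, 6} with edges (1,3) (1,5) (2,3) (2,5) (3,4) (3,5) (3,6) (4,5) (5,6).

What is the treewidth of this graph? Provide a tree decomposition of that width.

Treewidth 2.
Bags: B1 = {3, 4, 5}  B2 = {1, 3, 5}  B3 = {3, 5, 6}  B4 = {2, 3, 5}
Tree: B1–B2, B1–B3, B3–B4

The largest bag has 3 vertices, giving width 2; this decomposition certifies tw(G) ≤ 2. Conversely, {1, 3, 5} is a clique of size 3, and the vertices of any clique must share a bag in every tree decomposition; so some bag has ≥ 3 vertices and tw(G) ≥ 2. Therefore the treewidth is 2.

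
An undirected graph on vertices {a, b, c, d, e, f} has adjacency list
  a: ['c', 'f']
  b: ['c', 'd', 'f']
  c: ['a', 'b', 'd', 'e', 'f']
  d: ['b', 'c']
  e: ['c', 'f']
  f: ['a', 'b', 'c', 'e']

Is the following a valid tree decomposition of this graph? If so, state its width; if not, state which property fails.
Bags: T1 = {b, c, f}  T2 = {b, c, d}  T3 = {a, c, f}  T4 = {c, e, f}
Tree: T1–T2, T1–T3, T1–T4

Yes; width 2.

Checking the three conditions: (i) the bags cover all of {a, b, c, d, e, f}; (ii) for each edge, some bag contains both endpoints; (iii) the bags containing any fixed vertex form a subtree. All hold, so the decomposition is valid with width 3 − 1 = 2.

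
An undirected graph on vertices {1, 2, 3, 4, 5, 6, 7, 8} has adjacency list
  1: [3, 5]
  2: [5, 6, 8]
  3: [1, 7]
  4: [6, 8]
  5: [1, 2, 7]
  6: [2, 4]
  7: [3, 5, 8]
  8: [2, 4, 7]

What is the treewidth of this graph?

2

A width-2 tree decomposition is:
Bags: B1 = {2, 4, 6}  B2 = {2, 4, 8}  B3 = {2, 5, 8}  B4 = {5, 7, 8}  B5 = {1, 5, 7}  B6 = {1, 3, 7}
Tree: B1–B2, B2–B3, B3–B4, B4–B5, B5–B6
Every bag has size at most 3, so the width is 3 − 1 = 2 and tw(G) ≤ 2. For the lower bound, G contains the cycle 6–4–8–2–6, so G is not a forest; only forests have treewidth ≤ 1, hence tw(G) ≥ 2. Combining the bounds, tw(G) = 2.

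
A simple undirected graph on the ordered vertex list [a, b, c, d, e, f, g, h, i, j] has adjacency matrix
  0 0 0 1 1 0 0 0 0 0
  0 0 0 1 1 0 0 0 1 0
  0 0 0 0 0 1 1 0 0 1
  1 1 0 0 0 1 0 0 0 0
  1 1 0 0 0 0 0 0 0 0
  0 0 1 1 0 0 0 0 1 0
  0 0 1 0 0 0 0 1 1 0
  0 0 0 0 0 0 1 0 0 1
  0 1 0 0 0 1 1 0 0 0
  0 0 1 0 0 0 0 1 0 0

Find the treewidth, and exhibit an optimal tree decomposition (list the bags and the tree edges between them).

Treewidth 2.
One such decomposition:
Bags: B1 = {c, h, j}  B2 = {c, g, h}  B3 = {c, f, g}  B4 = {f, g, i}  B5 = {d, f, i}  B6 = {b, d, i}  B7 = {a, b, d}  B8 = {a, b, e}
Tree: B1–B2, B2–B3, B3–B4, B4–B5, B5–B6, B6–B7, B7–B8

Each bag holds 3 vertices, so the decomposition has width 2, which upper-bounds the treewidth. Since j–h–g–c–j is a cycle in G, G is not acyclic. Forests are exactly the graphs of treewidth ≤ 1, so tw(G) ≥ 2. Therefore the treewidth is 2.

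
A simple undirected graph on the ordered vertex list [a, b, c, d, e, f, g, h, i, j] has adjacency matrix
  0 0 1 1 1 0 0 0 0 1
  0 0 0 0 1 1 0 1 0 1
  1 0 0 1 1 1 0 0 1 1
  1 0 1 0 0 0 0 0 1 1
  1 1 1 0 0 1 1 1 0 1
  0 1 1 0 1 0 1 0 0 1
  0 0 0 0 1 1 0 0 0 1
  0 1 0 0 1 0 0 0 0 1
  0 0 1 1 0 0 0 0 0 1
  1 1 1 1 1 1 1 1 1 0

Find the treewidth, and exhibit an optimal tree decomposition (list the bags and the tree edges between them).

Treewidth 3.
One optimal decomposition is:
Bags: B1 = {c, e, f, j}  B2 = {b, e, f, j}  B3 = {a, c, e, j}  B4 = {e, f, g, j}  B5 = {a, c, d, j}  B6 = {b, e, h, j}  B7 = {c, d, i, j}
Tree: B1–B2, B1–B3, B2–B4, B3–B5, B2–B6, B5–B7

Every bag has size at most 4, so the width is 4 − 1 = 3 and tw(G) ≤ 3. For the lower bound, the 4 vertices {a, c, d, j} are pairwise adjacent, and any tree decomposition puts a clique entirely inside one bag — forcing width ≥ 3. The upper and lower bounds meet at 3, so that is the treewidth.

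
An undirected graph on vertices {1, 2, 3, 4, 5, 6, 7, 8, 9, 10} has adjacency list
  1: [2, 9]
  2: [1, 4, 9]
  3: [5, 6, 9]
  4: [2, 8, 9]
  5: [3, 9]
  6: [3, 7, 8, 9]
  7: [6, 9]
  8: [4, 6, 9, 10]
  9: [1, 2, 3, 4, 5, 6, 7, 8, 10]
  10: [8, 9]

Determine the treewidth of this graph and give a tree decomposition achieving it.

The largest bag has 3 vertices, giving width 2; this decomposition certifies tw(G) ≤ 2. On the other hand G contains the 3-clique {1, 2, 9}. A clique must lie in a single bag of any decomposition, so no decomposition can have width below 2. Combining the bounds, tw(G) = 2.

Treewidth 2.
Bags: B1 = {4, 8, 9}  B2 = {6, 8, 9}  B3 = {8, 9, 10}  B4 = {3, 6, 9}  B5 = {3, 5, 9}  B6 = {6, 7, 9}  B7 = {2, 4, 9}  B8 = {1, 2, 9}
Tree: B1–B2, B1–B3, B2–B4, B4–B5, B4–B6, B1–B7, B7–B8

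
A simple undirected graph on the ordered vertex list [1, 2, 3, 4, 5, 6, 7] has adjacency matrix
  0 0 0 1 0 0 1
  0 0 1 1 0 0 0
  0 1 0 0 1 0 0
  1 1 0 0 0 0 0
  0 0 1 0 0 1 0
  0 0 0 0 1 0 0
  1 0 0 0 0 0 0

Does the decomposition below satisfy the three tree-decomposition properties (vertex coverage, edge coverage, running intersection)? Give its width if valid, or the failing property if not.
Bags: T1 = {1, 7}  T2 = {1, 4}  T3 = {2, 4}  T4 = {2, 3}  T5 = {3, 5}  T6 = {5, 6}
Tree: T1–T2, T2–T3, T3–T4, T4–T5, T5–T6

Vertex coverage: the bags together contain {1, 2, 3, 4, 5, 6, 7}, the full vertex set. Edge coverage: each edge of G has both endpoints in at least one bag. Running intersection: for every vertex, the bags containing it form a connected subtree. All three properties hold, so this is a valid tree decomposition of width max|bag| − 1 = 1, and hence tw(G) ≤ 1.

Yes; width 1.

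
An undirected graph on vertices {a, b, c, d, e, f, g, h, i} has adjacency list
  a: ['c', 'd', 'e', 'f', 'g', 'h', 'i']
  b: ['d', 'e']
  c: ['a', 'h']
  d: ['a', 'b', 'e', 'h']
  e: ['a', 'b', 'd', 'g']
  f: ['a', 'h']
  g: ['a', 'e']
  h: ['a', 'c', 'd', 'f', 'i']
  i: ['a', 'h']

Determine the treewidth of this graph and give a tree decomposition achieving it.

Every bag has size at most 3, so the width is 3 − 1 = 2 and tw(G) ≤ 2. On the other hand G contains the 3-clique {a, e, g}. A clique must lie in a single bag of any decomposition, so no decomposition can have width below 2. Combining the bounds, tw(G) = 2.

Treewidth 2.
Bags: B1 = {a, f, h}  B2 = {a, c, h}  B3 = {a, d, h}  B4 = {a, d, e}  B5 = {b, d, e}  B6 = {a, h, i}  B7 = {a, e, g}
Tree: B1–B2, B1–B3, B3–B4, B4–B5, B3–B6, B4–B7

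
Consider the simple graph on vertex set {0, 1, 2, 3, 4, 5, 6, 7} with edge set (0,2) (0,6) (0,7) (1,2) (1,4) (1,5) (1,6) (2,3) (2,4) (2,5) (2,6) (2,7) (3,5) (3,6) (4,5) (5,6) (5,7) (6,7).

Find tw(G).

3

A width-3 tree decomposition is:
Bags: B1 = {1, 2, 5, 6}  B2 = {2, 3, 5, 6}  B3 = {2, 5, 6, 7}  B4 = {0, 2, 6, 7}  B5 = {1, 2, 4, 5}
Tree: B1–B2, B1–B3, B3–B4, B1–B5
Each bag holds 4 vertices, so the decomposition has width 3, which upper-bounds the treewidth. On the other hand G contains the 4-clique {0, 2, 6, 7}. A clique must lie in a single bag of any decomposition, so no decomposition can have width below 3. Hence tw(G) = 3 exactly.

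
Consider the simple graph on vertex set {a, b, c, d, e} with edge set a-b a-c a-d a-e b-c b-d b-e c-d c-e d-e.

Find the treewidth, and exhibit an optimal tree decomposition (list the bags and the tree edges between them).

Treewidth 4.
One optimal decomposition is:
Bags: B1 = {a, b, c, d, e}
Tree: (single bag)

With just one bag of size 5, the width is 5 − 1 = 4, so tw(G) ≤ 4. For the lower bound, the 5 vertices {a, b, c, d, e} are pairwise adjacent, and any tree decomposition puts a clique entirely inside one bag — forcing width ≥ 4. Therefore the treewidth is 4.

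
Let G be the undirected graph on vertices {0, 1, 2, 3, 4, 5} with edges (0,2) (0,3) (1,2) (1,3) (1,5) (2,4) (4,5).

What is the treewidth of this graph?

A width-2 tree decomposition is:
Bags: B1 = {0, 1, 3}  B2 = {0, 1, 2}  B3 = {1, 2, 5}  B4 = {2, 4, 5}
Tree: B1–B2, B2–B3, B3–B4
Every bag has size at most 3, so the width is 3 − 1 = 2 and tw(G) ≤ 2. Since 3–0–2–1–3 is a cycle in G, G is not acyclic. Forests are exactly the graphs of treewidth ≤ 1, so tw(G) ≥ 2. Hence tw(G) = 2 exactly.

2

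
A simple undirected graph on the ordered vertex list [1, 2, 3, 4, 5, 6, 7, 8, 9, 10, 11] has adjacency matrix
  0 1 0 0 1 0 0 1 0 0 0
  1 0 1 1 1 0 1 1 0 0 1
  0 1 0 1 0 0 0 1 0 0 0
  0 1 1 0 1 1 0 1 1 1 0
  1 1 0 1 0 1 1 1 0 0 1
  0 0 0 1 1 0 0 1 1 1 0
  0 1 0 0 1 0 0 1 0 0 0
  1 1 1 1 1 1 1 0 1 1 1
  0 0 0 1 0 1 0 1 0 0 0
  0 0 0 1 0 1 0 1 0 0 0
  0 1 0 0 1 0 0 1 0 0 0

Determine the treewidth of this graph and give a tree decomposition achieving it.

Treewidth 3.
One optimal decomposition is:
Bags: B1 = {2, 4, 5, 8}  B2 = {2, 5, 7, 8}  B3 = {1, 2, 5, 8}  B4 = {4, 5, 6, 8}  B5 = {4, 6, 8, 9}  B6 = {2, 3, 4, 8}  B7 = {4, 6, 8, 10}  B8 = {2, 5, 8, 11}
Tree: B1–B2, B2–B3, B1–B4, B4–B5, B1–B6, B5–B7, B1–B8

Each bag holds 4 vertices, so the decomposition has width 3, which upper-bounds the treewidth. On the other hand G contains the 4-clique {4, 6, 8, 9}. A clique must lie in a single bag of any decomposition, so no decomposition can have width below 3. Therefore the treewidth is 3.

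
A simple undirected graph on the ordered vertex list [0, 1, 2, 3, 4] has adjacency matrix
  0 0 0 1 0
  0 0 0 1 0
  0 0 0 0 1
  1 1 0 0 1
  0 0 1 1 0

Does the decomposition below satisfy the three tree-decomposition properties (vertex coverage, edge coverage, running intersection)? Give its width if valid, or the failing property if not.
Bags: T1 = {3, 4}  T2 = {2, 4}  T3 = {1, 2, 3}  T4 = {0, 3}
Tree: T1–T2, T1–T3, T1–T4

No — bags containing vertex 2 are not connected in the tree.

A tree decomposition must satisfy three properties: every vertex lies in some bag; for every edge, both endpoints lie together in some bag; and for every vertex, the bags containing it form a connected subtree. Here bags containing vertex 2 are not connected in the tree, so the decomposition is invalid.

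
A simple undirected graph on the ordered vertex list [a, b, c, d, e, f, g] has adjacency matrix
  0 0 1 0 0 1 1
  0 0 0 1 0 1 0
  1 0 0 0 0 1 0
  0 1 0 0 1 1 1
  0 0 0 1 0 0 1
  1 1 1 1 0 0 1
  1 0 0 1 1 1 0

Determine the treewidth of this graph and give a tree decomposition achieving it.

Treewidth 2.
One optimal decomposition is:
Bags: B1 = {d, f, g}  B2 = {d, e, g}  B3 = {a, f, g}  B4 = {b, d, f}  B5 = {a, c, f}
Tree: B1–B2, B1–B3, B1–B4, B3–B5

The largest bag has 3 vertices, giving width 2; this decomposition certifies tw(G) ≤ 2. On the other hand G contains the 3-clique {d, e, g}. A clique must lie in a single bag of any decomposition, so no decomposition can have width below 2. Therefore the treewidth is 2.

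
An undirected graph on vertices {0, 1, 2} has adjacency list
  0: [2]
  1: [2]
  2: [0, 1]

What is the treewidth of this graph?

A width-1 tree decomposition is:
Bags: B1 = {0, 2}  B2 = {1, 2}
Tree: B1–B2
Each bag holds 2 vertices, so the decomposition has width 1, which upper-bounds the treewidth. Any graph with an edge has treewidth ≥ 1, and G has the edge 2–0. Combining the bounds, tw(G) = 1.

1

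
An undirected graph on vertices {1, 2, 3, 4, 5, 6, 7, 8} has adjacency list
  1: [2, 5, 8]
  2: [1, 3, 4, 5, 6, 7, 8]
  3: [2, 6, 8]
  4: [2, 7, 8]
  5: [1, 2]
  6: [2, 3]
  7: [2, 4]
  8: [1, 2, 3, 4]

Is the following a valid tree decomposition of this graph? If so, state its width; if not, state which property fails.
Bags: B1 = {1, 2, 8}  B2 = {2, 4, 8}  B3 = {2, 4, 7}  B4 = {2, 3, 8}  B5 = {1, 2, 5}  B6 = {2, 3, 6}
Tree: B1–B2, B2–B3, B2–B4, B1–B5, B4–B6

Yes; width 2.

Vertex coverage: the bags together contain {1, 2, 3, 4, 5, 6, 7, 8}, the full vertex set. Edge coverage: each edge of G has both endpoints in at least one bag. Running intersection: for every vertex, the bags containing it form a connected subtree. All three properties hold, so this is a valid tree decomposition of width max|bag| − 1 = 2, and hence tw(G) ≤ 2.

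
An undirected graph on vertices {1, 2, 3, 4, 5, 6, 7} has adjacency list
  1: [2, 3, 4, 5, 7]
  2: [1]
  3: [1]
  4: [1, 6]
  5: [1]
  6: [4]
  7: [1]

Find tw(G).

A width-1 tree decomposition is:
Bags: B1 = {1, 2}  B2 = {1, 4}  B3 = {4, 6}  B4 = {1, 5}  B5 = {1, 3}  B6 = {1, 7}
Tree: B1–B2, B2–B3, B1–B4, B4–B5, B1–B6
The largest bag has 2 vertices, giving width 1; this decomposition certifies tw(G) ≤ 1. Any graph with an edge has treewidth ≥ 1, and G has the edge 2–1. Combining the bounds, tw(G) = 1.

1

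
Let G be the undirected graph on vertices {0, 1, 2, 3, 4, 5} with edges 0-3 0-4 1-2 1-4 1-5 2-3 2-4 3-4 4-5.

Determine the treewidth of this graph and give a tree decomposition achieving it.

Treewidth 2.
Bags: B1 = {2, 3, 4}  B2 = {0, 3, 4}  B3 = {1, 2, 4}  B4 = {1, 4, 5}
Tree: B1–B2, B1–B3, B3–B4

The largest bag has 3 vertices, giving width 2; this decomposition certifies tw(G) ≤ 2. Conversely, {0, 3, 4} is a clique of size 3, and the vertices of any clique must share a bag in every tree decomposition; so some bag has ≥ 3 vertices and tw(G) ≥ 2. Therefore the treewidth is 2.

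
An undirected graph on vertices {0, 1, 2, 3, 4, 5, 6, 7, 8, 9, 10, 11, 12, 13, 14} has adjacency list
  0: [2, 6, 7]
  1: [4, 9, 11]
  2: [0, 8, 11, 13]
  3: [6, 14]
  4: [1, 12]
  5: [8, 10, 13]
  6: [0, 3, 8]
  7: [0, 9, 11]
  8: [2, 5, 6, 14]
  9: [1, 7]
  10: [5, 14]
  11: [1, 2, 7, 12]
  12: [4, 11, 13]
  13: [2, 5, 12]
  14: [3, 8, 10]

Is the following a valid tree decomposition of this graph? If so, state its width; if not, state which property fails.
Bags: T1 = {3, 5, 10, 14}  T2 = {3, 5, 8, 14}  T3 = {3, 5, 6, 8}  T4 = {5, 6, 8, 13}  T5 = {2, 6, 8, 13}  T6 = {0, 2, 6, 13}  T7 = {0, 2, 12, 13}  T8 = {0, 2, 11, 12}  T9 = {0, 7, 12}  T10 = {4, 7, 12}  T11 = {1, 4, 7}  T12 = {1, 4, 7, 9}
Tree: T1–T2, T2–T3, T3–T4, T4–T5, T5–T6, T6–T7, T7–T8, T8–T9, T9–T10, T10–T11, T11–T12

A tree decomposition must satisfy three properties: every vertex lies in some bag; for every edge, both endpoints lie together in some bag; and for every vertex, the bags containing it form a connected subtree. Here edge (11,7) lies in no bag, so the decomposition is invalid.

No — edge (11,7) lies in no bag.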